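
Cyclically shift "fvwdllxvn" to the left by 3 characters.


Input: 'fvwdllxvn', shift = 3
Operation: split at index 3 and swap parts
Front part s[0:3] = 'fvw'
Back part s[3:] = 'dllxvn'
Rotated = back + front = 'dllxvn' + 'fvw'
Result: dllxvnfvw


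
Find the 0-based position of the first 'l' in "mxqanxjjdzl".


Input string: 'mxqanxjjdzl'
Target: 'l'
Scanning left to right: s[0]='m', s[1]='x', s[2]='q', s[3]='a', s[4]='n', s[5]='x', s[6]='j', s[7]='j', s[8]='d', s[9]='z', s[10]='l'
First match at index: 10


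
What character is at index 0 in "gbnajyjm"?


Input string: 'gbnajyjm'
Operation: get character at index 0
Index mapping: s[0]='g'
Result: 'g'


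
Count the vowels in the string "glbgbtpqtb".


Input string: 'glbgbtpqtb'
Operation: count vowels (a, e, i, o, u)
Scan: s[0]='g', s[1]='l', s[2]='b', s[3]='g', s[4]='b', s[5]='t', s[6]='p', s[7]='q', s[8]='t', s[9]='b'
Vowels found: 0
Result: 0


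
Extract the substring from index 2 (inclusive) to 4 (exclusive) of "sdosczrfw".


Input string: 'sdosczrfw'
Operation: slice [2:4]
Extract characters: s[2]='o', s[3]='s'
Result: os


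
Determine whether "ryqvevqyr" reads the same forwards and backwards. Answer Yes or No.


Input string: 'ryqvevqyr'
Reversed: 'ryqvevqyr'
Compare pairs: s[0]='r' vs s[8]='r' (match), s[1]='y' vs s[7]='y' (match), s[2]='q' vs s[6]='q' (match), s[3]='v' vs s[5]='v' (match)
Palindrome: Yes


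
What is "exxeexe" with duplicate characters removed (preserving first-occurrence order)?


Input: 'exxeexe'
Operation: keep first occurrence of each character
Scan: s[0]='e' new -> keep; s[1]='x' new -> keep; s[2]='x' seen -> skip; s[3]='e' seen -> skip; s[4]='e' seen -> skip; s[5]='x' seen -> skip; s[6]='e' seen -> skip
Result: ex


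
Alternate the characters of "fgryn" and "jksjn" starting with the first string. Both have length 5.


String 1: 'fgryn'
String 2: 'jksjn'
Operation: alternate characters
Pairs: 'f'+'j', 'g'+'k', 'r'+'s', 'y'+'j', 'n'+'n'
Result: fjgkrsyjnn


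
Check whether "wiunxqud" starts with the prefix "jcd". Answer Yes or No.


Input string: 'wiunxqud'
Prefix to check: 'jcd'
First 3 characters of input: 'wiu'
Match: False
Result: No


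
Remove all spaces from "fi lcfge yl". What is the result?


Input string: 'fi lcfge yl'
Operation: remove all spaces
Words: 'fi', 'lcfge', 'yl'
Join without spaces: filcfgeyl


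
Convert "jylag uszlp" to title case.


Input string: 'jylag uszlp'
Operation: capitalize first letter of each word
Word transformations: 'jylag'->'Jylag', 'uszlp'->'Uszlp'
Result: Jylag Uszlp


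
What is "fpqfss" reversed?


Input string: 'fpqfss'
Operation: reverse character order
Original order: 'f' -> 'p' -> 'q' -> 'f' -> 's' -> 's'
Reversed order: 's' -> 's' -> 'f' -> 'q' -> 'p' -> 'f'
Result: ssfqpf


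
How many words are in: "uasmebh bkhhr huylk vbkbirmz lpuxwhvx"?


Input string: 'uasmebh bkhhr huylk vbkbirmz lpuxwhvx'
Operation: split by spaces
Words found: 'uasmebh', 'bkhhr', 'huylk', 'vbkbirmz', 'lpuxwhvx'
Word count: 5


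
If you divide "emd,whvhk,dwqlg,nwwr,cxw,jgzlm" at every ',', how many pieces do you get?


Input string: 'emd,whvhk,dwqlg,nwwr,cxw,jgzlm'
Delimiter: ','
Split result: 'emd', 'whvhk', 'dwqlg', 'nwwr', 'cxw', 'jgzlm'
Number of parts: 6


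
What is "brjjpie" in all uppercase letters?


Input string: 'brjjpie'
Operation: convert each letter to uppercase
Mapping: 'b'->'B', 'r'->'R', 'j'->'J', 'j'->'J', 'p'->'P', 'i'->'I', 'e'->'E'
Result: BRJJPIE


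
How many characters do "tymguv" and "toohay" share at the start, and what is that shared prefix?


String 1: 'tymguv'
String 2: 'toohay'
Compare position by position:
pos 0: 't' vs 't' match
pos 1: 'y' vs 'o' differ -> stop
Longest common prefix: "t" (length 1)


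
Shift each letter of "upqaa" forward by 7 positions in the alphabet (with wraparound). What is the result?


Input: 'upqaa', shift = 7
Operation: for each letter, (position + 7) mod 26
Mapping: 'u'(20+7=27, 27 mod 26=1)->'b', 'p'(15+7=22)->'w', 'q'(16+7=23)->'x', 'a'(0+7=7)->'h', 'a'(0+7=7)->'h'
Result: bwxhh


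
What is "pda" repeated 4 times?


Input string: 'pda'
Operation: repeat 4 times
Concatenation: 'pda' + 'pda' + 'pda' + 'pda'
Result: pdapdapdapda


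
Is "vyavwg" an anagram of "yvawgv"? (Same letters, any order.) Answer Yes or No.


String 1: 'yvawgv' -> sorted: 'agvvwy'
String 2: 'vyavwg' -> sorted: 'agvvwy'
Compare sorted forms: 'agvvwy' == 'agvvwy'
Anagram: Yes


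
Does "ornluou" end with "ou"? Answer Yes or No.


Input string: 'ornluou'
Suffix to check: 'ou'
Last 2 characters of input: 'ou'
Match: True
Result: Yes


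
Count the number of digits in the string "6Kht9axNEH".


Input string: '6Kht9axNEH'
Operation: count digit characters (0-9)
Scan: '6'(digit), 'K', 'h', 't', '9'(digit), 'a', 'x', 'N', 'E', 'H'
Digits found: 2
Result: 2


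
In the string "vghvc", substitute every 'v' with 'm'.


Input string: 'vghvc'
Operation: replace 'v' with 'm'
Positions of 'v': 0, 3
After replacement: mghmc


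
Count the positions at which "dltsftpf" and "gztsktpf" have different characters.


String 1: 'dltsftpf'
String 2: 'gztsktpf'
Compare each position: pos 0: 'd'!='g', pos 1: 'l'!='z', pos 2: 't'=='t', pos 3: 's'=='s', pos 4: 'f'!='k', pos 5: 't'=='t', pos 6: 'p'=='p', pos 7: 'f'=='f'
Differing positions: 3
Hamming distance: 3


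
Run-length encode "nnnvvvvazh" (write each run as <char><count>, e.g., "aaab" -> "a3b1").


Input: 'nnnvvvvazh'
Operation: identify consecutive runs
Runs: 'nnn' -> n3, 'vvvv' -> v4, 'a' -> a1, 'z' -> z1, 'h' -> h1
Encoded: n3v4a1z1h1


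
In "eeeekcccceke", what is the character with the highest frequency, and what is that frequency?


Input: 'eeeekcccceke'
Operation: tally each character
Counts: 'c':4, 'e':6, 'k':2
Maximum: 'e' appears 6 times


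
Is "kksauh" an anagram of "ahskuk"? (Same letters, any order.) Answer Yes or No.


String 1: 'ahskuk' -> sorted: 'ahkksu'
String 2: 'kksauh' -> sorted: 'ahkksu'
Compare sorted forms: 'ahkksu' == 'ahkksu'
Anagram: Yes


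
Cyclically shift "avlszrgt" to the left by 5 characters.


Input: 'avlszrgt', shift = 5
Operation: split at index 5 and swap parts
Front part s[0:5] = 'avlsz'
Back part s[5:] = 'rgt'
Rotated = back + front = 'rgt' + 'avlsz'
Result: rgtavlsz


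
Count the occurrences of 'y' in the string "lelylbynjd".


Input string: 'lelylbynjd'
Target character: 'y'
Scan each position: s[3]='y', s[6]='y'
Matches found at indices: 3, 6
Total: 2


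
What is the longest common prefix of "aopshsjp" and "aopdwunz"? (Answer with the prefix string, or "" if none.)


String 1: 'aopshsjp'
String 2: 'aopdwunz'
Compare position by position:
pos 0: 'a' vs 'a' match
pos 1: 'o' vs 'o' match
pos 2: 'p' vs 'p' match
pos 3: 's' vs 'd' differ -> stop
Longest common prefix: "aop" (length 3)


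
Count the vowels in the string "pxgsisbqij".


Input string: 'pxgsisbqij'
Operation: count vowels (a, e, i, o, u)
Scan: s[0]='p', s[1]='x', s[2]='g', s[3]='s', s[4]='i' (vowel), s[5]='s', s[6]='b', s[7]='q', s[8]='i' (vowel), s[9]='j'
Vowels found: 2
Result: 2


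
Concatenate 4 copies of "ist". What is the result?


Input string: 'ist'
Operation: repeat 4 times
Concatenation: 'ist' + 'ist' + 'ist' + 'ist'
Result: istististist


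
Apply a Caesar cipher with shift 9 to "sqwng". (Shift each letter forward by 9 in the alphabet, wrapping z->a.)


Input: 'sqwng', shift = 9
Operation: for each letter, (position + 9) mod 26
Mapping: 's'(18+9=27, 27 mod 26=1)->'b', 'q'(16+9=25)->'z', 'w'(22+9=31, 31 mod 26=5)->'f', 'n'(13+9=22)->'w', 'g'(6+9=15)->'p'
Result: bzfwp


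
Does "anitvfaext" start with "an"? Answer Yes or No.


Input string: 'anitvfaext'
Prefix to check: 'an'
First 2 characters of input: 'an'
Match: True
Result: Yes


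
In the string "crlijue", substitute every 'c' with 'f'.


Input string: 'crlijue'
Operation: replace 'c' with 'f'
Positions of 'c': 0
After replacement: frlijue


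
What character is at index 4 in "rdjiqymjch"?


Input string: 'rdjiqymjch'
Operation: get character at index 4
Index mapping: s[0]='r', s[1]='d', s[2]='j', s[3]='i', s[4]='q'
Result: 'q'


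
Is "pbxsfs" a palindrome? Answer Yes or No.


Input string: 'pbxsfs'
Reversed: 'sfsxbp'
Compare pairs: s[0]='p' vs s[5]='s' (mismatch), s[1]='b' vs s[4]='f' (mismatch), s[2]='x' vs s[3]='s' (mismatch)
Palindrome: No


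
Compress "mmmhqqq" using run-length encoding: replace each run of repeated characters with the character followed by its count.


Input: 'mmmhqqq'
Operation: identify consecutive runs
Runs: 'mmm' -> m3, 'h' -> h1, 'qqq' -> q3
Encoded: m3h1q3


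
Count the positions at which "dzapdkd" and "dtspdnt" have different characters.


String 1: 'dzapdkd'
String 2: 'dtspdnt'
Compare each position: pos 0: 'd'=='d', pos 1: 'z'!='t', pos 2: 'a'!='s', pos 3: 'p'=='p', pos 4: 'd'=='d', pos 5: 'k'!='n', pos 6: 'd'!='t'
Differing positions: 4
Hamming distance: 4


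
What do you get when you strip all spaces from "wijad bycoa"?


Input string: 'wijad bycoa'
Operation: remove all spaces
Words: 'wijad', 'bycoa'
Join without spaces: wijadbycoa


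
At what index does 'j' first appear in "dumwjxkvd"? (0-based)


Input string: 'dumwjxkvd'
Target: 'j'
Scanning left to right: s[0]='d', s[1]='u', s[2]='m', s[3]='w', s[4]='j'
First match at index: 4


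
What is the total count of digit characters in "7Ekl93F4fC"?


Input string: '7Ekl93F4fC'
Operation: count digit characters (0-9)
Scan: '7'(digit), 'E', 'k', 'l', '9'(digit), '3'(digit), 'F', '4'(digit), 'f', 'C'
Digits found: 4
Result: 4


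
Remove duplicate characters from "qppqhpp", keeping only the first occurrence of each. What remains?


Input: 'qppqhpp'
Operation: keep first occurrence of each character
Scan: s[0]='q' new -> keep; s[1]='p' new -> keep; s[2]='p' seen -> skip; s[3]='q' seen -> skip; s[4]='h' new -> keep; s[5]='p' seen -> skip; s[6]='p' seen -> skip
Result: qph


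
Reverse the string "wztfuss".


Input string: 'wztfuss'
Operation: reverse character order
Original order: 'w' -> 'z' -> 't' -> 'f' -> 'u' -> 's' -> 's'
Reversed order: 's' -> 's' -> 'u' -> 'f' -> 't' -> 'z' -> 'w'
Result: ssuftzw


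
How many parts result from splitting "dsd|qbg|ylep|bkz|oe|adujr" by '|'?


Input string: 'dsd|qbg|ylep|bkz|oe|adujr'
Delimiter: '|'
Split result: 'dsd', 'qbg', 'ylep', 'bkz', 'oe', 'adujr'
Number of parts: 6


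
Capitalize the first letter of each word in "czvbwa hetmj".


Input string: 'czvbwa hetmj'
Operation: capitalize first letter of each word
Word transformations: 'czvbwa'->'Czvbwa', 'hetmj'->'Hetmj'
Result: Czvbwa Hetmj


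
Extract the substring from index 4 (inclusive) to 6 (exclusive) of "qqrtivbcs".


Input string: 'qqrtivbcs'
Operation: slice [4:6]
Extract characters: s[4]='i', s[5]='v'
Result: iv


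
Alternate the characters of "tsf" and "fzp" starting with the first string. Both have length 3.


String 1: 'tsf'
String 2: 'fzp'
Operation: alternate characters
Pairs: 't'+'f', 's'+'z', 'f'+'p'
Result: tfszfp


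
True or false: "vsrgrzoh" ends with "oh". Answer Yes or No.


Input string: 'vsrgrzoh'
Suffix to check: 'oh'
Last 2 characters of input: 'oh'
Match: True
Result: Yes


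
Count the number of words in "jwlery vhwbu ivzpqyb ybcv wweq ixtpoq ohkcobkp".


Input string: 'jwlery vhwbu ivzpqyb ybcv wweq ixtpoq ohkcobkp'
Operation: split by spaces
Words found: 'jwlery', 'vhwbu', 'ivzpqyb', 'ybcv', 'wweq', 'ixtpoq', 'ohkcobkp'
Word count: 7


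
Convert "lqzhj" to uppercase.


Input string: 'lqzhj'
Operation: convert each letter to uppercase
Mapping: 'l'->'L', 'q'->'Q', 'z'->'Z', 'h'->'H', 'j'->'J'
Result: LQZHJ


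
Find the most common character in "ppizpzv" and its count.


Input: 'ppizpzv'
Operation: tally each character
Counts: 'i':1, 'p':3, 'v':1, 'z':2
Maximum: 'p' appears 3 times


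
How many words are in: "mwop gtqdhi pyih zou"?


Input string: 'mwop gtqdhi pyih zou'
Operation: split by spaces
Words found: 'mwop', 'gtqdhi', 'pyih', 'zou'
Word count: 4


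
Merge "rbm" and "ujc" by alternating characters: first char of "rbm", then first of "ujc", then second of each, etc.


String 1: 'rbm'
String 2: 'ujc'
Operation: alternate characters
Pairs: 'r'+'u', 'b'+'j', 'm'+'c'
Result: rubjmc


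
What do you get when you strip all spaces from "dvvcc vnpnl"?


Input string: 'dvvcc vnpnl'
Operation: remove all spaces
Words: 'dvvcc', 'vnpnl'
Join without spaces: dvvccvnpnl


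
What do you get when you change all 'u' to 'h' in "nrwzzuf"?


Input string: 'nrwzzuf'
Operation: replace 'u' with 'h'
Positions of 'u': 5
After replacement: nrwzzhf


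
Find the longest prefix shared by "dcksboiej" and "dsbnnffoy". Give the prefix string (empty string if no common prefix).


String 1: 'dcksboiej'
String 2: 'dsbnnffoy'
Compare position by position:
pos 0: 'd' vs 'd' match
pos 1: 'c' vs 's' differ -> stop
Longest common prefix: "d" (length 1)


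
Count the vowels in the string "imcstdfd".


Input string: 'imcstdfd'
Operation: count vowels (a, e, i, o, u)
Scan: s[0]='i' (vowel), s[1]='m', s[2]='c', s[3]='s', s[4]='t', s[5]='d', s[6]='f', s[7]='d'
Vowels found: 1
Result: 1


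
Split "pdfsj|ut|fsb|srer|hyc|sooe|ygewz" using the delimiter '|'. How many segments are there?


Input string: 'pdfsj|ut|fsb|srer|hyc|sooe|ygewz'
Delimiter: '|'
Split result: 'pdfsj', 'ut', 'fsb', 'srer', 'hyc', 'sooe', 'ygewz'
Number of parts: 7


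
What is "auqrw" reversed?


Input string: 'auqrw'
Operation: reverse character order
Original order: 'a' -> 'u' -> 'q' -> 'r' -> 'w'
Reversed order: 'w' -> 'r' -> 'q' -> 'u' -> 'a'
Result: wrqua


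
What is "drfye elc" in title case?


Input string: 'drfye elc'
Operation: capitalize first letter of each word
Word transformations: 'drfye'->'Drfye', 'elc'->'Elc'
Result: Drfye Elc


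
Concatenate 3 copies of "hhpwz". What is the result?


Input string: 'hhpwz'
Operation: repeat 3 times
Concatenation: 'hhpwz' + 'hhpwz' + 'hhpwz'
Result: hhpwzhhpwzhhpwz


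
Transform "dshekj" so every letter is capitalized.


Input string: 'dshekj'
Operation: convert each letter to uppercase
Mapping: 'd'->'D', 's'->'S', 'h'->'H', 'e'->'E', 'k'->'K', 'j'->'J'
Result: DSHEKJ


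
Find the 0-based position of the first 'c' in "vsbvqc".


Input string: 'vsbvqc'
Target: 'c'
Scanning left to right: s[0]='v', s[1]='s', s[2]='b', s[3]='v', s[4]='q', s[5]='c'
First match at index: 5


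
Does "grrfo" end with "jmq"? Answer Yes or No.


Input string: 'grrfo'
Suffix to check: 'jmq'
Last 3 characters of input: 'rfo'
Match: False
Result: No


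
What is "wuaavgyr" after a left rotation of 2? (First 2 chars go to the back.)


Input: 'wuaavgyr', shift = 2
Operation: split at index 2 and swap parts
Front part s[0:2] = 'wu'
Back part s[2:] = 'aavgyr'
Rotated = back + front = 'aavgyr' + 'wu'
Result: aavgyrwu


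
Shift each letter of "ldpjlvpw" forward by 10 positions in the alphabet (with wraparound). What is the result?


Input: 'ldpjlvpw', shift = 10
Operation: for each letter, (position + 10) mod 26
Mapping: 'l'(11+10=21)->'v', 'd'(3+10=13)->'n', 'p'(15+10=25)->'z', 'j'(9+10=19)->'t', 'l'(11+10=21)->'v', 'v'(21+10=31, 31 mod 26=5)->'f', 'p'(15+10=25)->'z', 'w'(22+10=32, 32 mod 26=6)->'g'
Result: vnztvfzg


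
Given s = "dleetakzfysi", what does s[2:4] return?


Input string: 'dleetakzfysi'
Operation: slice [2:4]
Extract characters: s[2]='e', s[3]='e'
Result: ee


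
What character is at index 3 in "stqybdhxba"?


Input string: 'stqybdhxba'
Operation: get character at index 3
Index mapping: s[0]='s', s[1]='t', s[2]='q', s[3]='y'
Result: 'y'


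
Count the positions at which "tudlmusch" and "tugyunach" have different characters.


String 1: 'tudlmusch'
String 2: 'tugyunach'
Compare each position: pos 0: 't'=='t', pos 1: 'u'=='u', pos 2: 'd'!='g', pos 3: 'l'!='y', pos 4: 'm'!='u', pos 5: 'u'!='n', pos 6: 's'!='a', pos 7: 'c'=='c', pos 8: 'h'=='h'
Differing positions: 5
Hamming distance: 5


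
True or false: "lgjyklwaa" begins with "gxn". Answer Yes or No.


Input string: 'lgjyklwaa'
Prefix to check: 'gxn'
First 3 characters of input: 'lgj'
Match: False
Result: No


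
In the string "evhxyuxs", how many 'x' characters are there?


Input string: 'evhxyuxs'
Target character: 'x'
Scan each position: s[3]='x', s[6]='x'
Matches found at indices: 3, 6
Total: 2


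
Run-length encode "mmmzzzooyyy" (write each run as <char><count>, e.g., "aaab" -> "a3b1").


Input: 'mmmzzzooyyy'
Operation: identify consecutive runs
Runs: 'mmm' -> m3, 'zzz' -> z3, 'oo' -> o2, 'yyy' -> y3
Encoded: m3z3o2y3


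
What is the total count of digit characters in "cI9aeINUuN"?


Input string: 'cI9aeINUuN'
Operation: count digit characters (0-9)
Scan: 'c', 'I', '9'(digit), 'a', 'e', 'I', 'N', 'U', 'u', 'N'
Digits found: 1
Result: 1


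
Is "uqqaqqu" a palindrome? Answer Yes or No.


Input string: 'uqqaqqu'
Reversed: 'uqqaqqu'
Compare pairs: s[0]='u' vs s[6]='u' (match), s[1]='q' vs s[5]='q' (match), s[2]='q' vs s[4]='q' (match)
Palindrome: Yes


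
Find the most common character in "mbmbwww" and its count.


Input: 'mbmbwww'
Operation: tally each character
Counts: 'b':2, 'm':2, 'w':3
Maximum: 'w' appears 3 times


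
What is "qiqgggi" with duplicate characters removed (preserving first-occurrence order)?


Input: 'qiqgggi'
Operation: keep first occurrence of each character
Scan: s[0]='q' new -> keep; s[1]='i' new -> keep; s[2]='q' seen -> skip; s[3]='g' new -> keep; s[4]='g' seen -> skip; s[5]='g' seen -> skip; s[6]='i' seen -> skip
Result: qig


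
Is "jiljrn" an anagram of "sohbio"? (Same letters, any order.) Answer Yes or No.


String 1: 'sohbio' -> sorted: 'bhioos'
String 2: 'jiljrn' -> sorted: 'ijjlnr'
Compare sorted forms: 'bhioos' != 'ijjlnr'
Anagram: No


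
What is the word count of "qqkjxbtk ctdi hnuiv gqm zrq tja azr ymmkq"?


Input string: 'qqkjxbtk ctdi hnuiv gqm zrq tja azr ymmkq'
Operation: split by spaces
Words found: 'qqkjxbtk', 'ctdi', 'hnuiv', 'gqm', 'zrq', 'tja', 'azr', 'ymmkq'
Word count: 8


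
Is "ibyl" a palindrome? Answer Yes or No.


Input string: 'ibyl'
Reversed: 'lybi'
Compare pairs: s[0]='i' vs s[3]='l' (mismatch), s[1]='b' vs s[2]='y' (mismatch)
Palindrome: No


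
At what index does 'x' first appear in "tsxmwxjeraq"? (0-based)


Input string: 'tsxmwxjeraq'
Target: 'x'
Scanning left to right: s[0]='t', s[1]='s', s[2]='x'
First match at index: 2


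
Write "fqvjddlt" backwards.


Input string: 'fqvjddlt'
Operation: reverse character order
Original order: 'f' -> 'q' -> 'v' -> 'j' -> 'd' -> 'd' -> 'l' -> 't'
Reversed order: 't' -> 'l' -> 'd' -> 'd' -> 'j' -> 'v' -> 'q' -> 'f'
Result: tlddjvqf


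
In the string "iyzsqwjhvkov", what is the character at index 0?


Input string: 'iyzsqwjhvkov'
Operation: get character at index 0
Index mapping: s[0]='i'
Result: 'i'


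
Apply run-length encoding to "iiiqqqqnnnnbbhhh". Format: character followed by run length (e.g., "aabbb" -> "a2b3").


Input: 'iiiqqqqnnnnbbhhh'
Operation: identify consecutive runs
Runs: 'iii' -> i3, 'qqqq' -> q4, 'nnnn' -> n4, 'bb' -> b2, 'hhh' -> h3
Encoded: i3q4n4b2h3


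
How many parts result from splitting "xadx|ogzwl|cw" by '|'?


Input string: 'xadx|ogzwl|cw'
Delimiter: '|'
Split result: 'xadx', 'ogzwl', 'cw'
Number of parts: 3


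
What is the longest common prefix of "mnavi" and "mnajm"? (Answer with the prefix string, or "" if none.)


String 1: 'mnavi'
String 2: 'mnajm'
Compare position by position:
pos 0: 'm' vs 'm' match
pos 1: 'n' vs 'n' match
pos 2: 'a' vs 'a' match
pos 3: 'v' vs 'j' differ -> stop
Longest common prefix: "mna" (length 3)


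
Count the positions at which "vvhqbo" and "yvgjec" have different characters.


String 1: 'vvhqbo'
String 2: 'yvgjec'
Compare each position: pos 0: 'v'!='y', pos 1: 'v'=='v', pos 2: 'h'!='g', pos 3: 'q'!='j', pos 4: 'b'!='e', pos 5: 'o'!='c'
Differing positions: 5
Hamming distance: 5


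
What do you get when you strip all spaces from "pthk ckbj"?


Input string: 'pthk ckbj'
Operation: remove all spaces
Words: 'pthk', 'ckbj'
Join without spaces: pthkckbj


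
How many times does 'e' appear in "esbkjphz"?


Input string: 'esbkjphz'
Target character: 'e'
Scan each position: s[0]='e'
Matches found at indices: 0
Total: 1


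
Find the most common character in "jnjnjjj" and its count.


Input: 'jnjnjjj'
Operation: tally each character
Counts: 'j':5, 'n':2
Maximum: 'j' appears 5 times


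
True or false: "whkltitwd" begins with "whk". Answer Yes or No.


Input string: 'whkltitwd'
Prefix to check: 'whk'
First 3 characters of input: 'whk'
Match: True
Result: Yes


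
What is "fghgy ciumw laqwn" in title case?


Input string: 'fghgy ciumw laqwn'
Operation: capitalize first letter of each word
Word transformations: 'fghgy'->'Fghgy', 'ciumw'->'Ciumw', 'laqwn'->'Laqwn'
Result: Fghgy Ciumw Laqwn


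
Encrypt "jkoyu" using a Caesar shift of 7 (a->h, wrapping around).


Input: 'jkoyu', shift = 7
Operation: for each letter, (position + 7) mod 26
Mapping: 'j'(9+7=16)->'q', 'k'(10+7=17)->'r', 'o'(14+7=21)->'v', 'y'(24+7=31, 31 mod 26=5)->'f', 'u'(20+7=27, 27 mod 26=1)->'b'
Result: qrvfb


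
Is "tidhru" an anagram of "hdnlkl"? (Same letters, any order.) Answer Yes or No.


String 1: 'hdnlkl' -> sorted: 'dhklln'
String 2: 'tidhru' -> sorted: 'dhirtu'
Compare sorted forms: 'dhklln' != 'dhirtu'
Anagram: No


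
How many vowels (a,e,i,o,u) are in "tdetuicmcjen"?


Input string: 'tdetuicmcjen'
Operation: count vowels (a, e, i, o, u)
Scan: s[0]='t', s[1]='d', s[2]='e' (vowel), s[3]='t', s[4]='u' (vowel), s[5]='i' (vowel), s[6]='c', s[7]='m', s[8]='c', s[9]='j', s[10]='e' (vowel), s[11]='n'
Vowels found: 4
Result: 4


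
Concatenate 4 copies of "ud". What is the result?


Input string: 'ud'
Operation: repeat 4 times
Concatenation: 'ud' + 'ud' + 'ud' + 'ud'
Result: udududud


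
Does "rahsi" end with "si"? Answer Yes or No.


Input string: 'rahsi'
Suffix to check: 'si'
Last 2 characters of input: 'si'
Match: True
Result: Yes


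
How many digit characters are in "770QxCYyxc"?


Input string: '770QxCYyxc'
Operation: count digit characters (0-9)
Scan: '7'(digit), '7'(digit), '0'(digit), 'Q', 'x', 'C', 'Y', 'y', 'x', 'c'
Digits found: 3
Result: 3


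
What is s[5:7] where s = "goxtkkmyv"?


Input string: 'goxtkkmyv'
Operation: slice [5:7]
Extract characters: s[5]='k', s[6]='m'
Result: km


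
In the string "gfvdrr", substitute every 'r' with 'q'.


Input string: 'gfvdrr'
Operation: replace 'r' with 'q'
Positions of 'r': 4, 5
After replacement: gfvdqq


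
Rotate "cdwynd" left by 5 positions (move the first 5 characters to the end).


Input: 'cdwynd', shift = 5
Operation: split at index 5 and swap parts
Front part s[0:5] = 'cdwyn'
Back part s[5:] = 'd'
Rotated = back + front = 'd' + 'cdwyn'
Result: dcdwyn


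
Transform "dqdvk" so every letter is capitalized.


Input string: 'dqdvk'
Operation: convert each letter to uppercase
Mapping: 'd'->'D', 'q'->'Q', 'd'->'D', 'v'->'V', 'k'->'K'
Result: DQDVK


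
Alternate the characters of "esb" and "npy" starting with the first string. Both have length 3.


String 1: 'esb'
String 2: 'npy'
Operation: alternate characters
Pairs: 'e'+'n', 's'+'p', 'b'+'y'
Result: enspby


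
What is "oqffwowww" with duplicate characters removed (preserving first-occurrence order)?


Input: 'oqffwowww'
Operation: keep first occurrence of each character
Scan: s[0]='o' new -> keep; s[1]='q' new -> keep; s[2]='f' new -> keep; s[3]='f' seen -> skip; s[4]='w' new -> keep; s[5]='o' seen -> skip; s[6]='w' seen -> skip; s[7]='w' seen -> skip; s[8]='w' seen -> skip
Result: oqfw


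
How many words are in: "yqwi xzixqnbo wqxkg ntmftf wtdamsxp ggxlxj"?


Input string: 'yqwi xzixqnbo wqxkg ntmftf wtdamsxp ggxlxj'
Operation: split by spaces
Words found: 'yqwi', 'xzixqnbo', 'wqxkg', 'ntmftf', 'wtdamsxp', 'ggxlxj'
Word count: 6


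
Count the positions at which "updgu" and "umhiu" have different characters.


String 1: 'updgu'
String 2: 'umhiu'
Compare each position: pos 0: 'u'=='u', pos 1: 'p'!='m', pos 2: 'd'!='h', pos 3: 'g'!='i', pos 4: 'u'=='u'
Differing positions: 3
Hamming distance: 3


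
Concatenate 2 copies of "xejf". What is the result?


Input string: 'xejf'
Operation: repeat 2 times
Concatenation: 'xejf' + 'xejf'
Result: xejfxejf


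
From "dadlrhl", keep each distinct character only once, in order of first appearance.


Input: 'dadlrhl'
Operation: keep first occurrence of each character
Scan: s[0]='d' new -> keep; s[1]='a' new -> keep; s[2]='d' seen -> skip; s[3]='l' new -> keep; s[4]='r' new -> keep; s[5]='h' new -> keep; s[6]='l' seen -> skip
Result: dalrh


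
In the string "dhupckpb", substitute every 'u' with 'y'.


Input string: 'dhupckpb'
Operation: replace 'u' with 'y'
Positions of 'u': 2
After replacement: dhypckpb


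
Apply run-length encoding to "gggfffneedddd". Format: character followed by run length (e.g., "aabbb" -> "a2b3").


Input: 'gggfffneedddd'
Operation: identify consecutive runs
Runs: 'ggg' -> g3, 'fff' -> f3, 'n' -> n1, 'ee' -> e2, 'dddd' -> d4
Encoded: g3f3n1e2d4


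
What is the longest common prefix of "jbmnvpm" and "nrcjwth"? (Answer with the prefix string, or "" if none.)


String 1: 'jbmnvpm'
String 2: 'nrcjwth'
Compare position by position:
pos 0: 'j' vs 'n' differ -> stop
Longest common prefix: "" (length 0)


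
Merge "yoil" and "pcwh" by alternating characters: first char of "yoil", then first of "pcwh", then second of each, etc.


String 1: 'yoil'
String 2: 'pcwh'
Operation: alternate characters
Pairs: 'y'+'p', 'o'+'c', 'i'+'w', 'l'+'h'
Result: ypociwlh


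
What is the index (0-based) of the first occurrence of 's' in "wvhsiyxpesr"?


Input string: 'wvhsiyxpesr'
Target: 's'
Scanning left to right: s[0]='w', s[1]='v', s[2]='h', s[3]='s'
First match at index: 3


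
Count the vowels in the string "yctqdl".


Input string: 'yctqdl'
Operation: count vowels (a, e, i, o, u)
Scan: s[0]='y', s[1]='c', s[2]='t', s[3]='q', s[4]='d', s[5]='l'
Vowels found: 0
Result: 0


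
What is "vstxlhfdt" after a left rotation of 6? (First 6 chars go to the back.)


Input: 'vstxlhfdt', shift = 6
Operation: split at index 6 and swap parts
Front part s[0:6] = 'vstxlh'
Back part s[6:] = 'fdt'
Rotated = back + front = 'fdt' + 'vstxlh'
Result: fdtvstxlh


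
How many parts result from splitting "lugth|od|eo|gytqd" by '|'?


Input string: 'lugth|od|eo|gytqd'
Delimiter: '|'
Split result: 'lugth', 'od', 'eo', 'gytqd'
Number of parts: 4


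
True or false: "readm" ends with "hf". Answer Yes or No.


Input string: 'readm'
Suffix to check: 'hf'
Last 2 characters of input: 'dm'
Match: False
Result: No


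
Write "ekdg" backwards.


Input string: 'ekdg'
Operation: reverse character order
Original order: 'e' -> 'k' -> 'd' -> 'g'
Reversed order: 'g' -> 'd' -> 'k' -> 'e'
Result: gdke


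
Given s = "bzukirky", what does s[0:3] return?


Input string: 'bzukirky'
Operation: slice [0:3]
Extract characters: s[0]='b', s[1]='z', s[2]='u'
Result: bzu


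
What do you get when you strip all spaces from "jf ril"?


Input string: 'jf ril'
Operation: remove all spaces
Words: 'jf', 'ril'
Join without spaces: jfril


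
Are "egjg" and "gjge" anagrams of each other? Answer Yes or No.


String 1: 'egjg' -> sorted: 'eggj'
String 2: 'gjge' -> sorted: 'eggj'
Compare sorted forms: 'eggj' == 'eggj'
Anagram: Yes


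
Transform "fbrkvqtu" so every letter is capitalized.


Input string: 'fbrkvqtu'
Operation: convert each letter to uppercase
Mapping: 'f'->'F', 'b'->'B', 'r'->'R', 'k'->'K', 'v'->'V', 'q'->'Q', 't'->'T', 'u'->'U'
Result: FBRKVQTU


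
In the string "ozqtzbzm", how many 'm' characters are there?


Input string: 'ozqtzbzm'
Target character: 'm'
Scan each position: s[7]='m'
Matches found at indices: 7
Total: 1


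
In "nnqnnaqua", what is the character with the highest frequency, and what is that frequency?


Input: 'nnqnnaqua'
Operation: tally each character
Counts: 'a':2, 'n':4, 'q':2, 'u':1
Maximum: 'n' appears 4 times


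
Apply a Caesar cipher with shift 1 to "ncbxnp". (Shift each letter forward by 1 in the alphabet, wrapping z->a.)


Input: 'ncbxnp', shift = 1
Operation: for each letter, (position + 1) mod 26
Mapping: 'n'(13+1=14)->'o', 'c'(2+1=3)->'d', 'b'(1+1=2)->'c', 'x'(23+1=24)->'y', 'n'(13+1=14)->'o', 'p'(15+1=16)->'q'
Result: odcyoq


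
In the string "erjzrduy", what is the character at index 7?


Input string: 'erjzrduy'
Operation: get character at index 7
Index mapping: s[0]='e', s[1]='r', s[2]='j', s[3]='z', s[4]='r', s[5]='d', s[6]='u', s[7]='y'
Result: 'y'


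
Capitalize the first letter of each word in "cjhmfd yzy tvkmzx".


Input string: 'cjhmfd yzy tvkmzx'
Operation: capitalize first letter of each word
Word transformations: 'cjhmfd'->'Cjhmfd', 'yzy'->'Yzy', 'tvkmzx'->'Tvkmzx'
Result: Cjhmfd Yzy Tvkmzx


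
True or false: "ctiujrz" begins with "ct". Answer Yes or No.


Input string: 'ctiujrz'
Prefix to check: 'ct'
First 2 characters of input: 'ct'
Match: True
Result: Yes


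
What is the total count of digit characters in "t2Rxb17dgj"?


Input string: 't2Rxb17dgj'
Operation: count digit characters (0-9)
Scan: 't', '2'(digit), 'R', 'x', 'b', '1'(digit), '7'(digit), 'd', 'g', 'j'
Digits found: 3
Result: 3


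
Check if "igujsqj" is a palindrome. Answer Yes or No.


Input string: 'igujsqj'
Reversed: 'jqsjugi'
Compare pairs: s[0]='i' vs s[6]='j' (mismatch), s[1]='g' vs s[5]='q' (mismatch), s[2]='u' vs s[4]='s' (mismatch)
Palindrome: No


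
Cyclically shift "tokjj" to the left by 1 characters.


Input: 'tokjj', shift = 1
Operation: split at index 1 and swap parts
Front part s[0:1] = 't'
Back part s[1:] = 'okjj'
Rotated = back + front = 'okjj' + 't'
Result: okjjt


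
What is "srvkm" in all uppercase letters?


Input string: 'srvkm'
Operation: convert each letter to uppercase
Mapping: 's'->'S', 'r'->'R', 'v'->'V', 'k'->'K', 'm'->'M'
Result: SRVKM


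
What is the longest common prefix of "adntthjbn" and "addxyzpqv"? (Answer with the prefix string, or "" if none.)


String 1: 'adntthjbn'
String 2: 'addxyzpqv'
Compare position by position:
pos 0: 'a' vs 'a' match
pos 1: 'd' vs 'd' match
pos 2: 'n' vs 'd' differ -> stop
Longest common prefix: "ad" (length 2)


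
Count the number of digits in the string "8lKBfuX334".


Input string: '8lKBfuX334'
Operation: count digit characters (0-9)
Scan: '8'(digit), 'l', 'K', 'B', 'f', 'u', 'X', '3'(digit), '3'(digit), '4'(digit)
Digits found: 4
Result: 4


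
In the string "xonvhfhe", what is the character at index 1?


Input string: 'xonvhfhe'
Operation: get character at index 1
Index mapping: s[0]='x', s[1]='o'
Result: 'o'


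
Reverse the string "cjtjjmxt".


Input string: 'cjtjjmxt'
Operation: reverse character order
Original order: 'c' -> 'j' -> 't' -> 'j' -> 'j' -> 'm' -> 'x' -> 't'
Reversed order: 't' -> 'x' -> 'm' -> 'j' -> 'j' -> 't' -> 'j' -> 'c'
Result: txmjjtjc


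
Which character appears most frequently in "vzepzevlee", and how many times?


Input: 'vzepzevlee'
Operation: tally each character
Counts: 'e':4, 'l':1, 'p':1, 'v':2, 'z':2
Maximum: 'e' appears 4 times


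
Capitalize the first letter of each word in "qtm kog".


Input string: 'qtm kog'
Operation: capitalize first letter of each word
Word transformations: 'qtm'->'Qtm', 'kog'->'Kog'
Result: Qtm Kog


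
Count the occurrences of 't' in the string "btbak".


Input string: 'btbak'
Target character: 't'
Scan each position: s[1]='t'
Matches found at indices: 1
Total: 1


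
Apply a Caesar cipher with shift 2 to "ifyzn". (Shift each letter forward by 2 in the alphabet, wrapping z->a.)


Input: 'ifyzn', shift = 2
Operation: for each letter, (position + 2) mod 26
Mapping: 'i'(8+2=10)->'k', 'f'(5+2=7)->'h', 'y'(24+2=26, 26 mod 26=0)->'a', 'z'(25+2=27, 27 mod 26=1)->'b', 'n'(13+2=15)->'p'
Result: khabp


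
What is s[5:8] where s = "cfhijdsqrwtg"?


Input string: 'cfhijdsqrwtg'
Operation: slice [5:8]
Extract characters: s[5]='d', s[6]='s', s[7]='q'
Result: dsq


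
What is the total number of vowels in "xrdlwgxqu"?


Input string: 'xrdlwgxqu'
Operation: count vowels (a, e, i, o, u)
Scan: s[0]='x', s[1]='r', s[2]='d', s[3]='l', s[4]='w', s[5]='g', s[6]='x', s[7]='q', s[8]='u' (vowel)
Vowels found: 1
Result: 1


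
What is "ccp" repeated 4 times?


Input string: 'ccp'
Operation: repeat 4 times
Concatenation: 'ccp' + 'ccp' + 'ccp' + 'ccp'
Result: ccpccpccpccp


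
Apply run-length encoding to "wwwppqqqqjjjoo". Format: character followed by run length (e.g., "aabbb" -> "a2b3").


Input: 'wwwppqqqqjjjoo'
Operation: identify consecutive runs
Runs: 'www' -> w3, 'pp' -> p2, 'qqqq' -> q4, 'jjj' -> j3, 'oo' -> o2
Encoded: w3p2q4j3o2


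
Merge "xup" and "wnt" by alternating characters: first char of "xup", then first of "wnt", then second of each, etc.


String 1: 'xup'
String 2: 'wnt'
Operation: alternate characters
Pairs: 'x'+'w', 'u'+'n', 'p'+'t'
Result: xwunpt


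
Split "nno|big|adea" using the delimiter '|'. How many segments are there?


Input string: 'nno|big|adea'
Delimiter: '|'
Split result: 'nno', 'big', 'adea'
Number of parts: 3


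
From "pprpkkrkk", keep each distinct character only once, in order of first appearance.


Input: 'pprpkkrkk'
Operation: keep first occurrence of each character
Scan: s[0]='p' new -> keep; s[1]='p' seen -> skip; s[2]='r' new -> keep; s[3]='p' seen -> skip; s[4]='k' new -> keep; s[5]='k' seen -> skip; s[6]='r' seen -> skip; s[7]='k' seen -> skip; s[8]='k' seen -> skip
Result: prk


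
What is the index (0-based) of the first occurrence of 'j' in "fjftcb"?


Input string: 'fjftcb'
Target: 'j'
Scanning left to right: s[0]='f', s[1]='j'
First match at index: 1


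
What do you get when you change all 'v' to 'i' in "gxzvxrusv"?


Input string: 'gxzvxrusv'
Operation: replace 'v' with 'i'
Positions of 'v': 3, 8
After replacement: gxzixrusi


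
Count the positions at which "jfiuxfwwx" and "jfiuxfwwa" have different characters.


String 1: 'jfiuxfwwx'
String 2: 'jfiuxfwwa'
Compare each position: pos 0: 'j'=='j', pos 1: 'f'=='f', pos 2: 'i'=='i', pos 3: 'u'=='u', pos 4: 'x'=='x', pos 5: 'f'=='f', pos 6: 'w'=='w', pos 7: 'w'=='w', pos 8: 'x'!='a'
Differing positions: 1
Hamming distance: 1


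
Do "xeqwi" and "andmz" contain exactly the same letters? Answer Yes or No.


String 1: 'xeqwi' -> sorted: 'eiqwx'
String 2: 'andmz' -> sorted: 'admnz'
Compare sorted forms: 'eiqwx' != 'admnz'
Anagram: No


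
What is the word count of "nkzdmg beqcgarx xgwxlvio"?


Input string: 'nkzdmg beqcgarx xgwxlvio'
Operation: split by spaces
Words found: 'nkzdmg', 'beqcgarx', 'xgwxlvio'
Word count: 3


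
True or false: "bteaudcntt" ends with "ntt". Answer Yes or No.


Input string: 'bteaudcntt'
Suffix to check: 'ntt'
Last 3 characters of input: 'ntt'
Match: True
Result: Yes


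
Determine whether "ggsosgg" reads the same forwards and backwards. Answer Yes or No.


Input string: 'ggsosgg'
Reversed: 'ggsosgg'
Compare pairs: s[0]='g' vs s[6]='g' (match), s[1]='g' vs s[5]='g' (match), s[2]='s' vs s[4]='s' (match)
Palindrome: Yes


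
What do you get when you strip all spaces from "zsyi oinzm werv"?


Input string: 'zsyi oinzm werv'
Operation: remove all spaces
Words: 'zsyi', 'oinzm', 'werv'
Join without spaces: zsyioinzmwerv


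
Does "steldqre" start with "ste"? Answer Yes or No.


Input string: 'steldqre'
Prefix to check: 'ste'
First 3 characters of input: 'ste'
Match: True
Result: Yes


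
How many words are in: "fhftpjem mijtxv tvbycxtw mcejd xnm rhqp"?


Input string: 'fhftpjem mijtxv tvbycxtw mcejd xnm rhqp'
Operation: split by spaces
Words found: 'fhftpjem', 'mijtxv', 'tvbycxtw', 'mcejd', 'xnm', 'rhqp'
Word count: 6


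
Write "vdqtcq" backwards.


Input string: 'vdqtcq'
Operation: reverse character order
Original order: 'v' -> 'd' -> 'q' -> 't' -> 'c' -> 'q'
Reversed order: 'q' -> 'c' -> 't' -> 'q' -> 'd' -> 'v'
Result: qctqdv


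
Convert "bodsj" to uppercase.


Input string: 'bodsj'
Operation: convert each letter to uppercase
Mapping: 'b'->'B', 'o'->'O', 'd'->'D', 's'->'S', 'j'->'J'
Result: BODSJ


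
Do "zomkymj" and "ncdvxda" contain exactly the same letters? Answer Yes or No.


String 1: 'zomkymj' -> sorted: 'jkmmoyz'
String 2: 'ncdvxda' -> sorted: 'acddnvx'
Compare sorted forms: 'jkmmoyz' != 'acddnvx'
Anagram: No


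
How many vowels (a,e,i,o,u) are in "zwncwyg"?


Input string: 'zwncwyg'
Operation: count vowels (a, e, i, o, u)
Scan: s[0]='z', s[1]='w', s[2]='n', s[3]='c', s[4]='w', s[5]='y', s[6]='g'
Vowels found: 0
Result: 0


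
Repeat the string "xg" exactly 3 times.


Input string: 'xg'
Operation: repeat 3 times
Concatenation: 'xg' + 'xg' + 'xg'
Result: xgxgxg


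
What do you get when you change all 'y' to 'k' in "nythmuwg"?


Input string: 'nythmuwg'
Operation: replace 'y' with 'k'
Positions of 'y': 1
After replacement: nkthmuwg


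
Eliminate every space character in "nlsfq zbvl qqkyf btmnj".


Input string: 'nlsfq zbvl qqkyf btmnj'
Operation: remove all spaces
Words: 'nlsfq', 'zbvl', 'qqkyf', 'btmnj'
Join without spaces: nlsfqzbvlqqkyfbtmnj


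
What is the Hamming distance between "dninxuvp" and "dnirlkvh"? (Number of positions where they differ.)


String 1: 'dninxuvp'
String 2: 'dnirlkvh'
Compare each position: pos 0: 'd'=='d', pos 1: 'n'=='n', pos 2: 'i'=='i', pos 3: 'n'!='r', pos 4: 'x'!='l', pos 5: 'u'!='k', pos 6: 'v'=='v', pos 7: 'p'!='h'
Differing positions: 4
Hamming distance: 4


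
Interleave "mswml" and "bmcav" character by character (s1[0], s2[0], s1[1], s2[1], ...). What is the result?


String 1: 'mswml'
String 2: 'bmcav'
Operation: alternate characters
Pairs: 'm'+'b', 's'+'m', 'w'+'c', 'm'+'a', 'l'+'v'
Result: mbsmwcmalv


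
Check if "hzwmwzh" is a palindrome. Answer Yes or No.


Input string: 'hzwmwzh'
Reversed: 'hzwmwzh'
Compare pairs: s[0]='h' vs s[6]='h' (match), s[1]='z' vs s[5]='z' (match), s[2]='w' vs s[4]='w' (match)
Palindrome: Yes


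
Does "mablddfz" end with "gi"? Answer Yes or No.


Input string: 'mablddfz'
Suffix to check: 'gi'
Last 2 characters of input: 'fz'
Match: False
Result: No


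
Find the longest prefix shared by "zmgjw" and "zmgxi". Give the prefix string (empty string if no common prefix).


String 1: 'zmgjw'
String 2: 'zmgxi'
Compare position by position:
pos 0: 'z' vs 'z' match
pos 1: 'm' vs 'm' match
pos 2: 'g' vs 'g' match
pos 3: 'j' vs 'x' differ -> stop
Longest common prefix: "zmg" (length 3)


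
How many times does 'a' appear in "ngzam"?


Input string: 'ngzam'
Target character: 'a'
Scan each position: s[3]='a'
Matches found at indices: 3
Total: 1


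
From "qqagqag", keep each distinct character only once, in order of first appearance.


Input: 'qqagqag'
Operation: keep first occurrence of each character
Scan: s[0]='q' new -> keep; s[1]='q' seen -> skip; s[2]='a' new -> keep; s[3]='g' new -> keep; s[4]='q' seen -> skip; s[5]='a' seen -> skip; s[6]='g' seen -> skip
Result: qag


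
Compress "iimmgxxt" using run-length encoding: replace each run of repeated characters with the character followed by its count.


Input: 'iimmgxxt'
Operation: identify consecutive runs
Runs: 'ii' -> i2, 'mm' -> m2, 'g' -> g1, 'xx' -> x2, 't' -> t1
Encoded: i2m2g1x2t1


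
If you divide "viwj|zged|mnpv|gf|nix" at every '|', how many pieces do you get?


Input string: 'viwj|zged|mnpv|gf|nix'
Delimiter: '|'
Split result: 'viwj', 'zged', 'mnpv', 'gf', 'nix'
Number of parts: 5
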